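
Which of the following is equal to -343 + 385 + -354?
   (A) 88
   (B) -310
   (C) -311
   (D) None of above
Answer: D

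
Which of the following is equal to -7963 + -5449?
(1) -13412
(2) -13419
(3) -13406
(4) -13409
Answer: 1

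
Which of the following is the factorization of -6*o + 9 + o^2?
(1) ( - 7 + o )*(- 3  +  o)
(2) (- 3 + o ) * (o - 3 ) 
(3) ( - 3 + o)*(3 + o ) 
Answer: 2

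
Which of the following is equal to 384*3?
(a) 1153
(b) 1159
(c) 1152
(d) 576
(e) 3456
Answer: c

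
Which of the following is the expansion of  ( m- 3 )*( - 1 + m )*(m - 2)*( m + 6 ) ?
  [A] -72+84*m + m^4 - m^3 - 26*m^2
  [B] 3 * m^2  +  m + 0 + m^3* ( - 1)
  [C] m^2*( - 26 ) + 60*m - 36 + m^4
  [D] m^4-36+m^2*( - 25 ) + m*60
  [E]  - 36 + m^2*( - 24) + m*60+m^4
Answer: D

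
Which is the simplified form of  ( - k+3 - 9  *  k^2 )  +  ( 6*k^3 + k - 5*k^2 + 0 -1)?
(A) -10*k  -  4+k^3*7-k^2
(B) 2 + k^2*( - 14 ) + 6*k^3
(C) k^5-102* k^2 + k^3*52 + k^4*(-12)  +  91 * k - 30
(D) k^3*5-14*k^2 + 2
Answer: B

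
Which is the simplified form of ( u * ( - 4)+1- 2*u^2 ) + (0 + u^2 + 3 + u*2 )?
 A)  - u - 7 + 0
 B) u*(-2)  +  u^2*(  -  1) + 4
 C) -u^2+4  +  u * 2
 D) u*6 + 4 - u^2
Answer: B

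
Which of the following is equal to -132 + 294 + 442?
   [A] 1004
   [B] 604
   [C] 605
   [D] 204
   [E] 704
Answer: B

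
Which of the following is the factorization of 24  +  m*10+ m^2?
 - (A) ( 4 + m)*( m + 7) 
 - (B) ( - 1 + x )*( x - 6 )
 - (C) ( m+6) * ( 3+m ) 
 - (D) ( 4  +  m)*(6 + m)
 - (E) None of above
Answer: D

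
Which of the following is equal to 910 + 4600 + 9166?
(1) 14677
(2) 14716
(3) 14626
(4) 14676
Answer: 4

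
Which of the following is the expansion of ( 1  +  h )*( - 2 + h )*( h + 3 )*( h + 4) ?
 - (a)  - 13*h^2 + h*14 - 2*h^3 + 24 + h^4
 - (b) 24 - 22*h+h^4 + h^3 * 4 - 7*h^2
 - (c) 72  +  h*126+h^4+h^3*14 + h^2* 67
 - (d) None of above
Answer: d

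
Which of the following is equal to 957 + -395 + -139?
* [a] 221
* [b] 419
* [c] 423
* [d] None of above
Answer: c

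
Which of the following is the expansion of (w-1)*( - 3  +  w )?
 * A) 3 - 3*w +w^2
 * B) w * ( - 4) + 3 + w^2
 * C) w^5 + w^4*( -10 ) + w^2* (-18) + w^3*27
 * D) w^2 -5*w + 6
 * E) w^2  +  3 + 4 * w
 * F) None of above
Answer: B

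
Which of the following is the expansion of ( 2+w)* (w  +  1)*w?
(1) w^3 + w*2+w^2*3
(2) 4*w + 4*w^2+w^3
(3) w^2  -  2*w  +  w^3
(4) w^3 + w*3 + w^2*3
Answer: 1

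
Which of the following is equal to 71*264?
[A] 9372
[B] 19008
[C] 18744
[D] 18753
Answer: C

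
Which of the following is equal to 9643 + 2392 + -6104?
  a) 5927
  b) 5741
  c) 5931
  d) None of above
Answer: c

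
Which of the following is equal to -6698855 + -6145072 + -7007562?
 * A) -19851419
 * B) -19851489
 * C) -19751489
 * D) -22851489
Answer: B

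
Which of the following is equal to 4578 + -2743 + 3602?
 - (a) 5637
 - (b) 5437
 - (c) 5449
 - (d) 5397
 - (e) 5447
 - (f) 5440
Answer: b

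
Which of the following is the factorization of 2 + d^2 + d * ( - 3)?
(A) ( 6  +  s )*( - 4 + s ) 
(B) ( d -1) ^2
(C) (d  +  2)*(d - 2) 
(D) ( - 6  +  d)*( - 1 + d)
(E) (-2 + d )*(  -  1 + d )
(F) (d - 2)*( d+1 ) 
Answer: E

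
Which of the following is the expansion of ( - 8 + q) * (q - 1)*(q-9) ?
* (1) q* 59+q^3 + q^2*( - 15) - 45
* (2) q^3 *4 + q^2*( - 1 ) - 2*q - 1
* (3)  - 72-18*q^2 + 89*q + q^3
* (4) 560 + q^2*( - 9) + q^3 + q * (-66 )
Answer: 3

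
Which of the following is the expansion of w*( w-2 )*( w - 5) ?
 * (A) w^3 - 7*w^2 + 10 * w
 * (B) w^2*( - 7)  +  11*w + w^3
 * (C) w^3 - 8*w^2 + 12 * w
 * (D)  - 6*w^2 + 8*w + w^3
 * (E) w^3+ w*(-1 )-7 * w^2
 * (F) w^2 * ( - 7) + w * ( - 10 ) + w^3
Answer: A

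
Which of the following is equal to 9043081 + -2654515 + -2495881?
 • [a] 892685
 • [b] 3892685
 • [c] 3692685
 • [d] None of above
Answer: b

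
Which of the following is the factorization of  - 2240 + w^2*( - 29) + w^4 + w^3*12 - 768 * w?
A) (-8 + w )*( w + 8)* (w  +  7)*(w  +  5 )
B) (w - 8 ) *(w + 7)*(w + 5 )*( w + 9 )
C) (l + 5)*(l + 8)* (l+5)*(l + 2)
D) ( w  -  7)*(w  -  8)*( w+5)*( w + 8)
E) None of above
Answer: A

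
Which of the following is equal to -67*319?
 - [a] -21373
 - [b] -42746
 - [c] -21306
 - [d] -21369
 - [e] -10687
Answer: a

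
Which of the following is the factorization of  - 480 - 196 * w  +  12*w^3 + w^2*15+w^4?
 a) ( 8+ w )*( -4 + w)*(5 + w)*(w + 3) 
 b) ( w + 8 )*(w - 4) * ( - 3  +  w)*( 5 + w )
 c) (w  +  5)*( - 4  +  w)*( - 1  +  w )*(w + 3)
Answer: a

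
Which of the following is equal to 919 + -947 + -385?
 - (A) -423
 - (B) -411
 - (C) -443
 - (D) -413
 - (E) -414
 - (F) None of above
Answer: D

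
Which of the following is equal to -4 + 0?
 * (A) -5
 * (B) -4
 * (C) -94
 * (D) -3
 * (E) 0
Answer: B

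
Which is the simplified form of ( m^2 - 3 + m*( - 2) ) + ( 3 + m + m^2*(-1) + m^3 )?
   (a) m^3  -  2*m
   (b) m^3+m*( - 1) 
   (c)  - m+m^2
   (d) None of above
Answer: b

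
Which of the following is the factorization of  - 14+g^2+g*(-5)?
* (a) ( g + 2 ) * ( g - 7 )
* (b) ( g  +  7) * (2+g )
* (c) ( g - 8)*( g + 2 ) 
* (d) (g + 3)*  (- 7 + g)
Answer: a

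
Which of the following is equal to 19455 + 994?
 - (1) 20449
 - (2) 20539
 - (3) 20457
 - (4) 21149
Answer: 1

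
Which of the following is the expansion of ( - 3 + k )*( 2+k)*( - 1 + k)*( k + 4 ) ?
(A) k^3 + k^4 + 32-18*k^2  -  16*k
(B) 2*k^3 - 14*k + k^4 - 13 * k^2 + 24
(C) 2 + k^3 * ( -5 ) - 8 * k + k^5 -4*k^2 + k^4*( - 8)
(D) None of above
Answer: B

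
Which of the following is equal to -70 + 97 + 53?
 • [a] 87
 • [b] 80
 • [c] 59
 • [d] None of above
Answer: b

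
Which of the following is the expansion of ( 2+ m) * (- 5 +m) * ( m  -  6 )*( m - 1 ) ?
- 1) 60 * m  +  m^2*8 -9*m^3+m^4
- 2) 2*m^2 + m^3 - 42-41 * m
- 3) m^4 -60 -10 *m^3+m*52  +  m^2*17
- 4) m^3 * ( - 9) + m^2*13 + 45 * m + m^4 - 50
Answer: 3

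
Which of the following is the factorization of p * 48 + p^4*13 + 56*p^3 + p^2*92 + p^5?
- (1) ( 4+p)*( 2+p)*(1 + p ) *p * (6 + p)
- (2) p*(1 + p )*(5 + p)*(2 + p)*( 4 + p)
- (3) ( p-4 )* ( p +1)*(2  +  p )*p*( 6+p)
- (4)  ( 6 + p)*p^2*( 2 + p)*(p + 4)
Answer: 1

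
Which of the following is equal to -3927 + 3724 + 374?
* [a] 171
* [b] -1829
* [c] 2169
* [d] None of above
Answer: a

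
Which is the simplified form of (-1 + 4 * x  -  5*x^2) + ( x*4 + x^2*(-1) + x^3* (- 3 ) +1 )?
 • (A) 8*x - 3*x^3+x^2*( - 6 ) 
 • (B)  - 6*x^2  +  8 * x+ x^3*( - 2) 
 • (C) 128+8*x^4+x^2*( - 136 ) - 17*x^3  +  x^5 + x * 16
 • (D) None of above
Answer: A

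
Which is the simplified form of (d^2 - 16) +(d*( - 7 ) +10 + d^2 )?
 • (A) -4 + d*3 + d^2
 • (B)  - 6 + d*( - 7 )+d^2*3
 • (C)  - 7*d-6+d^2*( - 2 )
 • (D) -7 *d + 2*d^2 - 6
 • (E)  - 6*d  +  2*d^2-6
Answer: D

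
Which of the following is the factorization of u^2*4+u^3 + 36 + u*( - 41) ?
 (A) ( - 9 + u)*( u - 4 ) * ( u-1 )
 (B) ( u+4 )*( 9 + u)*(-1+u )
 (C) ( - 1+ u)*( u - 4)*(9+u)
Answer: C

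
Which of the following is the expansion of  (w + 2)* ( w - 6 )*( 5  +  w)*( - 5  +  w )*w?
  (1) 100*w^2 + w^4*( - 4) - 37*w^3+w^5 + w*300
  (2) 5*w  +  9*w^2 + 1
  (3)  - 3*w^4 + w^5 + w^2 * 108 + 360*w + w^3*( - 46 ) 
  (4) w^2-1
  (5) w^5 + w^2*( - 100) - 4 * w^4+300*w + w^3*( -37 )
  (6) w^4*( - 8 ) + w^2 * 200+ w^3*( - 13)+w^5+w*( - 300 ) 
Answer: 1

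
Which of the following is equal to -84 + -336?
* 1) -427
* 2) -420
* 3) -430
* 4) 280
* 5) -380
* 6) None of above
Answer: 2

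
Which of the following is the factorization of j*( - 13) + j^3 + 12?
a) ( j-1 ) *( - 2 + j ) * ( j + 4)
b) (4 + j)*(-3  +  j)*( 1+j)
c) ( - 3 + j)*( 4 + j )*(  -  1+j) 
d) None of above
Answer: c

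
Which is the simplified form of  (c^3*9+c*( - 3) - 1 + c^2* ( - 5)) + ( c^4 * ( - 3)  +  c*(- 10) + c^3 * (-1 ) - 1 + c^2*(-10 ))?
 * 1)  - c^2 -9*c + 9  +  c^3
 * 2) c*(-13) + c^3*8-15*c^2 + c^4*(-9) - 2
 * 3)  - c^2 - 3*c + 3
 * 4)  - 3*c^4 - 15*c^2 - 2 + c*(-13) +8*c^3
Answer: 4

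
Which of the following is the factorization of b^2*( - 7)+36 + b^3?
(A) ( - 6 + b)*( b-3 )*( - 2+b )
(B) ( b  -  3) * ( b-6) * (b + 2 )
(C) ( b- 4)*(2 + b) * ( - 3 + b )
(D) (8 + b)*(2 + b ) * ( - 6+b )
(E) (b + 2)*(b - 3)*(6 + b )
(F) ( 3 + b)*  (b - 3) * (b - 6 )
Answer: B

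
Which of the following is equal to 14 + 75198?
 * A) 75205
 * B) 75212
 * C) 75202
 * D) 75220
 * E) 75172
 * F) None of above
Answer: B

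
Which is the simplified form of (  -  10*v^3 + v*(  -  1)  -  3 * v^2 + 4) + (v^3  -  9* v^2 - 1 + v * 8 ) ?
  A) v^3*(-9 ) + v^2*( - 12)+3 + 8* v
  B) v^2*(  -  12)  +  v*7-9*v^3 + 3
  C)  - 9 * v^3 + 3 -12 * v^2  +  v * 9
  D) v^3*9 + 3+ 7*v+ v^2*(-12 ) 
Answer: B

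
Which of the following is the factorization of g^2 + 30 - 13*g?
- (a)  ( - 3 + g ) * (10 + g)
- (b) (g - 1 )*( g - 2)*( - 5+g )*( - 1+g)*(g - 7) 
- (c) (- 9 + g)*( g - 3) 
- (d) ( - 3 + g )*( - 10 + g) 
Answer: d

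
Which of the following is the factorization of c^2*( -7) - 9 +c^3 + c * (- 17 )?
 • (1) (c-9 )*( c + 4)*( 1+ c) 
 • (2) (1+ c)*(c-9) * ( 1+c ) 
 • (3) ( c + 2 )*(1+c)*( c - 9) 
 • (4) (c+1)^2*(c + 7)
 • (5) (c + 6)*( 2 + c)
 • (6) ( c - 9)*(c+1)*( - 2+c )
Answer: 2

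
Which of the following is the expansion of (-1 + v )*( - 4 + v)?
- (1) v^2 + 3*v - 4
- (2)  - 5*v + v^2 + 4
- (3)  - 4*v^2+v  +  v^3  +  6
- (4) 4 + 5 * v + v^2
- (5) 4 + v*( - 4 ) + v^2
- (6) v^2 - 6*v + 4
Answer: 2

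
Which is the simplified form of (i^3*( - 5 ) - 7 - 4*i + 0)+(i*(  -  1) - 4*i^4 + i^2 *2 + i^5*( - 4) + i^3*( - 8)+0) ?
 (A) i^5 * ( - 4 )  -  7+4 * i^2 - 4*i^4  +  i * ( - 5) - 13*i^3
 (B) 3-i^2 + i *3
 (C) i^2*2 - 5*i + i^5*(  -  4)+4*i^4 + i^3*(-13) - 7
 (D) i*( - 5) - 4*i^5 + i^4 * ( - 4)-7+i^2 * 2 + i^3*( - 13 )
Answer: D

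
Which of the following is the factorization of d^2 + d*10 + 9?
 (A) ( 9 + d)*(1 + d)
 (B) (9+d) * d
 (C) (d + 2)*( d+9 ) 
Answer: A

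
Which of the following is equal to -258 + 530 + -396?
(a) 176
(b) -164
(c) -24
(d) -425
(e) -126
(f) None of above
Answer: f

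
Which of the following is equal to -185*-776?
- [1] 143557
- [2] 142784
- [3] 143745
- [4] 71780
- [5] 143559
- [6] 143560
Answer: 6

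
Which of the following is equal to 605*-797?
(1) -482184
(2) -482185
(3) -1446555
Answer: 2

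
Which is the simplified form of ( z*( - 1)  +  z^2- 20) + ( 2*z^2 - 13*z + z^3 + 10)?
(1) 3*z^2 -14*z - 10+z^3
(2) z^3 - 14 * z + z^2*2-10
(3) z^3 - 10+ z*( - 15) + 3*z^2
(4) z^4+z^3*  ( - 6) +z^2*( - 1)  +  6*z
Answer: 1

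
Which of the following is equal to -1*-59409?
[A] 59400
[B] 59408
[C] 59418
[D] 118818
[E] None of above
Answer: E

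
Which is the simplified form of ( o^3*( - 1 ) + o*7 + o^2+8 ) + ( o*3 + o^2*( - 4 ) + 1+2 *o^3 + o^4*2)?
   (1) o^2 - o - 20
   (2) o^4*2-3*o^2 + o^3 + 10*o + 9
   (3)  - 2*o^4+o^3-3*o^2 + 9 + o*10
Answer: 2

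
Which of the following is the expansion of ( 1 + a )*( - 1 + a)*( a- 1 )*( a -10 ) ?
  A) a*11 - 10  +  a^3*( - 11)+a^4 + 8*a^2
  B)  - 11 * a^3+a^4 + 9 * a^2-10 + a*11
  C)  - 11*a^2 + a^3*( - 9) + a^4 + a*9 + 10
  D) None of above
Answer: B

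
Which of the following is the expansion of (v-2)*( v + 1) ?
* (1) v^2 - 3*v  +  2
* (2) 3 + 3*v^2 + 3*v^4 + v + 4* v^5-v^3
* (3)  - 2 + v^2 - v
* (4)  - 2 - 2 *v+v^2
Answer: 3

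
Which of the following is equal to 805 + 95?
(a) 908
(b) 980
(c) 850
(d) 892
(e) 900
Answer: e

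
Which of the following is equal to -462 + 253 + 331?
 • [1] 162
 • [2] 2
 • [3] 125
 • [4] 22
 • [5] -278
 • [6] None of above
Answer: 6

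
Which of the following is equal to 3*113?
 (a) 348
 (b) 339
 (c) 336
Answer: b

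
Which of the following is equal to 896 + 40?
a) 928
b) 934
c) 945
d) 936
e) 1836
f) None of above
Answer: d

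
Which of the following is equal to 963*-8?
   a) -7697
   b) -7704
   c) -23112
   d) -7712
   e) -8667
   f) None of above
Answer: b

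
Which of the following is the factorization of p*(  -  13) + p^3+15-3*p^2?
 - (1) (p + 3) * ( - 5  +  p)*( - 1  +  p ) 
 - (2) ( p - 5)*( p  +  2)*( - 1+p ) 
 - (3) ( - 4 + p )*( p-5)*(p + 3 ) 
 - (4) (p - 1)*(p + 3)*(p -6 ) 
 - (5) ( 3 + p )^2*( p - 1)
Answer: 1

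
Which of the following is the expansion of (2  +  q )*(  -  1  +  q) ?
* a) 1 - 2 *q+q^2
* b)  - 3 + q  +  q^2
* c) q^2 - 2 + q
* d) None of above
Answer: c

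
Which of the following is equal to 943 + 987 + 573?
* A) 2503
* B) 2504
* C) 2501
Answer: A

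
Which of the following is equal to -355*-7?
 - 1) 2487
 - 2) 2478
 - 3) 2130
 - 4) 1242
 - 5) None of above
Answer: 5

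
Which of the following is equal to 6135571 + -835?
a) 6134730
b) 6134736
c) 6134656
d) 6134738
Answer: b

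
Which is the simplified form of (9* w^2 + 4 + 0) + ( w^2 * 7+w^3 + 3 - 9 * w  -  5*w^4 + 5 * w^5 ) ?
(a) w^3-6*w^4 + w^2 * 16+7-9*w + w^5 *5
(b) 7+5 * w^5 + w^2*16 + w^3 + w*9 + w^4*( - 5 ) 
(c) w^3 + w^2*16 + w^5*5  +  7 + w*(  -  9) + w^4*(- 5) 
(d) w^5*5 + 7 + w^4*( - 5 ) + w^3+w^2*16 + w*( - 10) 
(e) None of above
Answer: c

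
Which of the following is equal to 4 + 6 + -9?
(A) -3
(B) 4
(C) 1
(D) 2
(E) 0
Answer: C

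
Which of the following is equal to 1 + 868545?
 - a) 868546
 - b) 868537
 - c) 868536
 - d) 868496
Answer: a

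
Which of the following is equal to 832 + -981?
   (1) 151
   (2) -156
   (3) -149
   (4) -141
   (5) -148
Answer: 3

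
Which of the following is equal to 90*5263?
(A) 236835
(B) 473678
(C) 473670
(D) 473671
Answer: C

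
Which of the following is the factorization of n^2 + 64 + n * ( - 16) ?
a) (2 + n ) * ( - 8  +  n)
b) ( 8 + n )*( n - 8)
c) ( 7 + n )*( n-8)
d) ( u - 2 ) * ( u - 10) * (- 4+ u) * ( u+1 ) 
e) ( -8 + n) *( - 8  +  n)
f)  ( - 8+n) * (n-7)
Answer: e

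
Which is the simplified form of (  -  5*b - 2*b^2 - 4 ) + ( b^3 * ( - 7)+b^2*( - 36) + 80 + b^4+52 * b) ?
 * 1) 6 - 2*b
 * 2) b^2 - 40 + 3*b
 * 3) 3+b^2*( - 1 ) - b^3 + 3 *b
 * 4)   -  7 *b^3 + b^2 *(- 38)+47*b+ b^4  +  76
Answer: 4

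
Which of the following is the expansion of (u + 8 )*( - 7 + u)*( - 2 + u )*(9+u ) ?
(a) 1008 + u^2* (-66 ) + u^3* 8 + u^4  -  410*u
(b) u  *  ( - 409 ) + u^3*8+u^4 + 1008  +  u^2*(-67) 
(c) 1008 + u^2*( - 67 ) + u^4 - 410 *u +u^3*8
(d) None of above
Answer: c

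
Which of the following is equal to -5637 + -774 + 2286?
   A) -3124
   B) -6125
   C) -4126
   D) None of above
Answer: D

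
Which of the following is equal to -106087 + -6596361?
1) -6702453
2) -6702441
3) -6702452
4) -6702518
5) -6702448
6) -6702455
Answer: 5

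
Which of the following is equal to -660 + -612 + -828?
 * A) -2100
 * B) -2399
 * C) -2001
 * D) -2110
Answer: A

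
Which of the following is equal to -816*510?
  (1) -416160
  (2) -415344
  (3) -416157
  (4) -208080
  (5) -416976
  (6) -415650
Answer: 1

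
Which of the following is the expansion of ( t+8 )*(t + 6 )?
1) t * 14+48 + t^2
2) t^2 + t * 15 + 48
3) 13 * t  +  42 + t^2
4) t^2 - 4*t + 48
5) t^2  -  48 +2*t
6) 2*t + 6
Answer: 1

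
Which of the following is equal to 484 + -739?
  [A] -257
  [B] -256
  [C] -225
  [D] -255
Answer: D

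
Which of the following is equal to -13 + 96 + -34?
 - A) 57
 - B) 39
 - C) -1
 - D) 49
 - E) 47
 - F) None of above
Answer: D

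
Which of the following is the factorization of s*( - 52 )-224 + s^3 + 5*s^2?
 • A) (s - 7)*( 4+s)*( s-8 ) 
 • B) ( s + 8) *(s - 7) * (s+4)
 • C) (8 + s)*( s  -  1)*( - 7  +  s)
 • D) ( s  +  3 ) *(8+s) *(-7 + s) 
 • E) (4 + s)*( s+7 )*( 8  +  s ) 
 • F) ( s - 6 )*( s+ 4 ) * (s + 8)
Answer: B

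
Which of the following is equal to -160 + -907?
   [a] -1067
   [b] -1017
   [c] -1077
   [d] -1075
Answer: a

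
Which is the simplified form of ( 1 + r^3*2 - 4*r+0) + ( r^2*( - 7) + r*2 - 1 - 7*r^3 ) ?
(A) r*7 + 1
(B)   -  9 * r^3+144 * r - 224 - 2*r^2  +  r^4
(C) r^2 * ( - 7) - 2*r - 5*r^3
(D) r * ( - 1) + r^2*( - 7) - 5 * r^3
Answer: C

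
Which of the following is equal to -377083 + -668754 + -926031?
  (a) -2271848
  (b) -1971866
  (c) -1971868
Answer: c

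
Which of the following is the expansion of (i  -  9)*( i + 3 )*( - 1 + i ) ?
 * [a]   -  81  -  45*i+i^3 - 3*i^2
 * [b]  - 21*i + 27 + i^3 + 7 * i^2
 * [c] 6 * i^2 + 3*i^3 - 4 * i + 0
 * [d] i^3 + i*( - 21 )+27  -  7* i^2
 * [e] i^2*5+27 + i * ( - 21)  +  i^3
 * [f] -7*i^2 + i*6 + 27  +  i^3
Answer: d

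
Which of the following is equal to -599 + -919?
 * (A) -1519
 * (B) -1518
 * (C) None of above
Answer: B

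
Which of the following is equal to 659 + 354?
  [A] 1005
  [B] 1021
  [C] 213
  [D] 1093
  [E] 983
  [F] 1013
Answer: F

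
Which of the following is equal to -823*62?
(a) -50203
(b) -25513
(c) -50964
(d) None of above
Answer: d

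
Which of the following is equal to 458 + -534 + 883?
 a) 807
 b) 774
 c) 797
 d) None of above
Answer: a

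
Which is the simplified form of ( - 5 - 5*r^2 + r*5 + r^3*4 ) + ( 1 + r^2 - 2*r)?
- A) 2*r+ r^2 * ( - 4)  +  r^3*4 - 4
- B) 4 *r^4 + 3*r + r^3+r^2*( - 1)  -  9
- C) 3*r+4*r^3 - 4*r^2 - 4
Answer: C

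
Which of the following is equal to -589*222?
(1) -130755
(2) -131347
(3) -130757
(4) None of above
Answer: 4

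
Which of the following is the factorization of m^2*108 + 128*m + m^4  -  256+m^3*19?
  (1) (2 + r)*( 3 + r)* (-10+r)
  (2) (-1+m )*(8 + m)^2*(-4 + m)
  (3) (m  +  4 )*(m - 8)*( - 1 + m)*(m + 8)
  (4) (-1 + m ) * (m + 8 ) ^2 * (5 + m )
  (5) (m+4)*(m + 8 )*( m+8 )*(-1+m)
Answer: 5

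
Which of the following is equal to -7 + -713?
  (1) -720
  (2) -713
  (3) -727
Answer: 1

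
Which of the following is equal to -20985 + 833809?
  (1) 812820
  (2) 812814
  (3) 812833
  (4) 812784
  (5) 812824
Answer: 5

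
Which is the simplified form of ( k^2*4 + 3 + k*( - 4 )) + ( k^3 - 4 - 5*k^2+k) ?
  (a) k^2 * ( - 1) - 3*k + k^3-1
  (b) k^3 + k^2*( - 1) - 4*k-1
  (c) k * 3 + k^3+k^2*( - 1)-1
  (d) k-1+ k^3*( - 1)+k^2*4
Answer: a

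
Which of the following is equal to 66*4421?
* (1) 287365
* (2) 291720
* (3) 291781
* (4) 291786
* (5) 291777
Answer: 4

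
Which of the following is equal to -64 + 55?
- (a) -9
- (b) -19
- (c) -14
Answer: a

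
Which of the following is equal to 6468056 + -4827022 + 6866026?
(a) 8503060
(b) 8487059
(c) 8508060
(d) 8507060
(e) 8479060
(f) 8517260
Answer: d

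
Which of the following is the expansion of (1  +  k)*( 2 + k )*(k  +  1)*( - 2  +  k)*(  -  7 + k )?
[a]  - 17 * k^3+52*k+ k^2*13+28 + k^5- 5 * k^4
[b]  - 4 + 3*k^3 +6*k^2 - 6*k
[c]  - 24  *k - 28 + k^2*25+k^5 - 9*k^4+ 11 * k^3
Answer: a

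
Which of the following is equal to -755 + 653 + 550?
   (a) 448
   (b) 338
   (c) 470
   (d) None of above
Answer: a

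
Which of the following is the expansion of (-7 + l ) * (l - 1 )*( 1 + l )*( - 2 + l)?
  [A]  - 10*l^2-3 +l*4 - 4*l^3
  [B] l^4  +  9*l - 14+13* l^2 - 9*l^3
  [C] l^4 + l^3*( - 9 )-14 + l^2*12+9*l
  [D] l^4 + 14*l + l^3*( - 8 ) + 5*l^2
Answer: B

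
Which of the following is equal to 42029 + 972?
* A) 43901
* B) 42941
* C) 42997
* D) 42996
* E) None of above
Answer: E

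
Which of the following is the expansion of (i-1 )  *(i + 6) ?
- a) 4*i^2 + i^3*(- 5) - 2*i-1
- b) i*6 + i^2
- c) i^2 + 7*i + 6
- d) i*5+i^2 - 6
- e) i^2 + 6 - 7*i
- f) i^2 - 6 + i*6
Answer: d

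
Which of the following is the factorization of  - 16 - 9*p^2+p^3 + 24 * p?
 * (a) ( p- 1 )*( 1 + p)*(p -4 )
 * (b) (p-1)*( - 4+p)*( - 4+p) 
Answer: b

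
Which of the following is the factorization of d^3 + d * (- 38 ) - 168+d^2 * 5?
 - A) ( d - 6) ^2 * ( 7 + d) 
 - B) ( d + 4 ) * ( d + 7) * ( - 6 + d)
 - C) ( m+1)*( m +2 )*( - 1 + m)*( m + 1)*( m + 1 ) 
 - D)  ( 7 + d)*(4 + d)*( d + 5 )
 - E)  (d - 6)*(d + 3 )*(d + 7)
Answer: B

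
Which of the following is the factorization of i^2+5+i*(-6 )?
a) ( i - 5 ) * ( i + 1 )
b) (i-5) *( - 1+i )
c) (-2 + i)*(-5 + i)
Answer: b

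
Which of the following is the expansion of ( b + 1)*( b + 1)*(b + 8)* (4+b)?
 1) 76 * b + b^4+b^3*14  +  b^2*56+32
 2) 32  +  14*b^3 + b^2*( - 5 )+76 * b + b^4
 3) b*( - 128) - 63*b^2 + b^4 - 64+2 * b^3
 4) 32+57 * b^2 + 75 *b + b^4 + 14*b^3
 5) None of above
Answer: 5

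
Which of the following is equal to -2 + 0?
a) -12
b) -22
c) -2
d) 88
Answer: c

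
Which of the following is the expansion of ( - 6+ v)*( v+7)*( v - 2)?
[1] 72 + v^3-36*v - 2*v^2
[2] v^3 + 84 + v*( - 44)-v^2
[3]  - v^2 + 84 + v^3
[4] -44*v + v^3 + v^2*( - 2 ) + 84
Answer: 2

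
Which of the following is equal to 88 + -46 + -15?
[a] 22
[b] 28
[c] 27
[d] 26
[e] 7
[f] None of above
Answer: c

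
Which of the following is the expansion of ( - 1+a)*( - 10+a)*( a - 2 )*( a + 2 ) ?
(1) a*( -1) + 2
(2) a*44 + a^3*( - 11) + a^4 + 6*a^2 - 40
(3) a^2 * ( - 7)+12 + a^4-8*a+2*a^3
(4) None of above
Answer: 2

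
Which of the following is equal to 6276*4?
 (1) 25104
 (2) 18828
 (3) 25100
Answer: 1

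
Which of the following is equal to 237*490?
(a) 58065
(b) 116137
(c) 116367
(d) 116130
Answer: d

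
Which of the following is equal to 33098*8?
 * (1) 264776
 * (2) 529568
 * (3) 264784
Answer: 3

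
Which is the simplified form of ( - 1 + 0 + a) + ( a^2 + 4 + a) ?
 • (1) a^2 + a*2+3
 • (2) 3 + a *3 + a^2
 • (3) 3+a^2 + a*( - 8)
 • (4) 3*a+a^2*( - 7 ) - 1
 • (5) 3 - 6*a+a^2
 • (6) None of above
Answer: 1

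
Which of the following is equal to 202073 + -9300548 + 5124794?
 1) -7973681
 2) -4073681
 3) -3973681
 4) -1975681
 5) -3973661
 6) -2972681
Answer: 3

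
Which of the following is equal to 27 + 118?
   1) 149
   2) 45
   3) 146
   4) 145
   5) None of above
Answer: 4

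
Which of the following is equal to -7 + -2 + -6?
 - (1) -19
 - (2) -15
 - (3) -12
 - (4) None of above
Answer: 2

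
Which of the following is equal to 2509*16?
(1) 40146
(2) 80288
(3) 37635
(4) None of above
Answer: 4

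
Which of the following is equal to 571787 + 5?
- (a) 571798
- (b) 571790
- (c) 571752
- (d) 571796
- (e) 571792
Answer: e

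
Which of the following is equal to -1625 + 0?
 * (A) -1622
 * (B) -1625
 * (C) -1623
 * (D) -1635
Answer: B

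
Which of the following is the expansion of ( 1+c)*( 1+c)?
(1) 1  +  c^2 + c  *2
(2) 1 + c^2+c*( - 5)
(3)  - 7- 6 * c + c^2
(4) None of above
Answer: 1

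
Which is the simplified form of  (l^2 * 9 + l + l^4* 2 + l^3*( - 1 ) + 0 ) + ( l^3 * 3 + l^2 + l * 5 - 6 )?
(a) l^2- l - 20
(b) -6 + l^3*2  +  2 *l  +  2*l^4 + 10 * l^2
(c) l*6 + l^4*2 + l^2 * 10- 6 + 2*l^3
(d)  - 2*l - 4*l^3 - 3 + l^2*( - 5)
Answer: c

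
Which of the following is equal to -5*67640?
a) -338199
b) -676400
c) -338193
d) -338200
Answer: d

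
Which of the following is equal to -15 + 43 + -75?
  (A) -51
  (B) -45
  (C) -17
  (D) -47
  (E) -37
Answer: D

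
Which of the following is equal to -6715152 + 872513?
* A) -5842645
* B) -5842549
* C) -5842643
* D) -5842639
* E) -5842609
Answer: D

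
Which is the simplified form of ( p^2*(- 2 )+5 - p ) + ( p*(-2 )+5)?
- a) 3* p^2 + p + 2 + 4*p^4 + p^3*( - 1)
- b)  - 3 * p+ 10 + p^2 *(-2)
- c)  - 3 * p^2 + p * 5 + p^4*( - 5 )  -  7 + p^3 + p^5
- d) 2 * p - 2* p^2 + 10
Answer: b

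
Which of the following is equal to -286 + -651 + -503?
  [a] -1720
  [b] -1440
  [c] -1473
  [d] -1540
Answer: b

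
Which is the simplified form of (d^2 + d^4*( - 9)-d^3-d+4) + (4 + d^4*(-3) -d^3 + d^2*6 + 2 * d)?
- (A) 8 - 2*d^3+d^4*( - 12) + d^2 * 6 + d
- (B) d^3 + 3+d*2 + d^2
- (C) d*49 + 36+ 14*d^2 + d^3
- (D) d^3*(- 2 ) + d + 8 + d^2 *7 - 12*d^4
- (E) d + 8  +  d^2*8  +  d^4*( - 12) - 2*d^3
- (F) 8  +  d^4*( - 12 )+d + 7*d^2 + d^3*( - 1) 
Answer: D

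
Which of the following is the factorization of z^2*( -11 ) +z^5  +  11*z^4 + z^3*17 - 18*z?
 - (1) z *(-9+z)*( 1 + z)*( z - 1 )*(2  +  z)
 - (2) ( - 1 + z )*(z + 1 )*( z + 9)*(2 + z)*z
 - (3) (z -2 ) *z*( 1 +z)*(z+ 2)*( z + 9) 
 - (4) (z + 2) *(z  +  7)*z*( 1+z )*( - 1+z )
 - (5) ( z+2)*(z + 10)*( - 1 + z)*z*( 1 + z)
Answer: 2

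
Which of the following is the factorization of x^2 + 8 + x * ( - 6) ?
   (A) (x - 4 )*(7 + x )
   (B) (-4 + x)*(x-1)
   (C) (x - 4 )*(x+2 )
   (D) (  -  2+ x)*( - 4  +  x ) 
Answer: D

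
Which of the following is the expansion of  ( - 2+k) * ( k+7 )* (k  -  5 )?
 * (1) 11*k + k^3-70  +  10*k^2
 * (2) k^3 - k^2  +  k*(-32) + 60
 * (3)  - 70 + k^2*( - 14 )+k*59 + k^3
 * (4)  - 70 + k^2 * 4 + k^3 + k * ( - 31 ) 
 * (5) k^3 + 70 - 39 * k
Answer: 5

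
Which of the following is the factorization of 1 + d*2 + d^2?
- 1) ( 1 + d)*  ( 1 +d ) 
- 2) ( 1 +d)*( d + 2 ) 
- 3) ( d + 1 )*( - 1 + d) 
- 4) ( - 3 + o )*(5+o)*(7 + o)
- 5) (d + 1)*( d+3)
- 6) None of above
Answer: 1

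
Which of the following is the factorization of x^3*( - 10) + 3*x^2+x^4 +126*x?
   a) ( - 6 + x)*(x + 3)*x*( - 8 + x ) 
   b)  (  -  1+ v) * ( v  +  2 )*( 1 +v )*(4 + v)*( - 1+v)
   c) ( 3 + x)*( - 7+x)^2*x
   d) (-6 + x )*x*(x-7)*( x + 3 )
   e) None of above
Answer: d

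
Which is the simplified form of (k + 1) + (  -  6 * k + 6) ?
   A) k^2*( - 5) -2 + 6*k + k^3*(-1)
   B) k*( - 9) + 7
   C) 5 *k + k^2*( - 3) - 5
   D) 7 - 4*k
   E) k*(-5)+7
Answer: E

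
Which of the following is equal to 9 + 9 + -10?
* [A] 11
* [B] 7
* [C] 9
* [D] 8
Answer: D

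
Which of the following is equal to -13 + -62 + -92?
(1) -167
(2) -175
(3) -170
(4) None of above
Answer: 1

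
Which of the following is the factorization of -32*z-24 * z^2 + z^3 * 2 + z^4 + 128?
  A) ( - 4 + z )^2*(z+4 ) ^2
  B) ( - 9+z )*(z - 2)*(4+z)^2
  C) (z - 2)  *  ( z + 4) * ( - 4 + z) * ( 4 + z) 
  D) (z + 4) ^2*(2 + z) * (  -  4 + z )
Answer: C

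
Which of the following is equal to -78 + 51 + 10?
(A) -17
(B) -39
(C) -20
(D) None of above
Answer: A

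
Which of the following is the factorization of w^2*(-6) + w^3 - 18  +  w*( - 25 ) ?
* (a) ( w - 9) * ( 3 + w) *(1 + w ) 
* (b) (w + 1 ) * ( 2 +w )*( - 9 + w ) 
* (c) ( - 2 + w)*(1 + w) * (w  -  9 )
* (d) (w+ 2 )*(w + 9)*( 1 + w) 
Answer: b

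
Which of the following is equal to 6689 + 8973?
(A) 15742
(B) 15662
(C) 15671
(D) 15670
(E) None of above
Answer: B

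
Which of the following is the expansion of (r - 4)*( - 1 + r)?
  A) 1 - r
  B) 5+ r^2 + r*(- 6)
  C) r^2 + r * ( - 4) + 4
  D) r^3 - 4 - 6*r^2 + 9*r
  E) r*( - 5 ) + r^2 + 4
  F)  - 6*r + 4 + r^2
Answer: E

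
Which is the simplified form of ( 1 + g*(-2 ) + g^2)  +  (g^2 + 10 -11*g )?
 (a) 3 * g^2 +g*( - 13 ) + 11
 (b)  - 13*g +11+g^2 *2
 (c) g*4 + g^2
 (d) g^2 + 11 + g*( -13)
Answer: b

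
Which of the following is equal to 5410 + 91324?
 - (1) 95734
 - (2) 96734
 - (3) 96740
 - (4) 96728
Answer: 2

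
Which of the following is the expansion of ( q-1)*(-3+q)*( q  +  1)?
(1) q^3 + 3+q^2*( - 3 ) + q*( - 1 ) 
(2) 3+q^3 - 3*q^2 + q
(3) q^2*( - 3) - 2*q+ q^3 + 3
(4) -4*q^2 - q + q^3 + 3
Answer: 1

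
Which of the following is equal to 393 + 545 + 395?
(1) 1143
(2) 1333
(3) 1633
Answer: 2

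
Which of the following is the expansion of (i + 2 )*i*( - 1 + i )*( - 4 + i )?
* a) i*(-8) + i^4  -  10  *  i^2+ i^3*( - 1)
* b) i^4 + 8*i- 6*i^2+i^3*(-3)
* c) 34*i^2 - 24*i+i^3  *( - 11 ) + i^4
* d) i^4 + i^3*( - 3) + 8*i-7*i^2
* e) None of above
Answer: b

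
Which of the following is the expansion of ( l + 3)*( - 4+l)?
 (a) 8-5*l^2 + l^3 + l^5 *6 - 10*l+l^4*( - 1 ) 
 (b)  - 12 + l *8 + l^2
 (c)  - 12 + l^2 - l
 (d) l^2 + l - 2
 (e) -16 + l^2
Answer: c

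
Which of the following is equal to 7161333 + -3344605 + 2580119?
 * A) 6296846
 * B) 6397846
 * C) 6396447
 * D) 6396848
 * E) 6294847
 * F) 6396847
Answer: F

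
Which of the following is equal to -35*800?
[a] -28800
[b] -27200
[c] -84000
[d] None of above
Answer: d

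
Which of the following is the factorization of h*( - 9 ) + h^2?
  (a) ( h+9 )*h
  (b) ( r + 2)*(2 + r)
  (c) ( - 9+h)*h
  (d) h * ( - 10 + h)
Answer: c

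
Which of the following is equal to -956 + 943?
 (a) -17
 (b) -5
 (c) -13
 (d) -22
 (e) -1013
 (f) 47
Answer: c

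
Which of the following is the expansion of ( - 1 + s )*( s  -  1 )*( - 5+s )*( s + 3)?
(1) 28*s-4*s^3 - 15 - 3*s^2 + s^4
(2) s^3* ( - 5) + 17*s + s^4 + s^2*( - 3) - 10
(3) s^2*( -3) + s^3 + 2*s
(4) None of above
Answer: 4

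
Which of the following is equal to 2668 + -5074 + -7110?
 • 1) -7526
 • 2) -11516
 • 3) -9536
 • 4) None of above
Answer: 4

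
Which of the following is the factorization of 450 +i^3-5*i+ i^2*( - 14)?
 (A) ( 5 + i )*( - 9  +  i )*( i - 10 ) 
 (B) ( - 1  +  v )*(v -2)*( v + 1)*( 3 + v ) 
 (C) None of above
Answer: A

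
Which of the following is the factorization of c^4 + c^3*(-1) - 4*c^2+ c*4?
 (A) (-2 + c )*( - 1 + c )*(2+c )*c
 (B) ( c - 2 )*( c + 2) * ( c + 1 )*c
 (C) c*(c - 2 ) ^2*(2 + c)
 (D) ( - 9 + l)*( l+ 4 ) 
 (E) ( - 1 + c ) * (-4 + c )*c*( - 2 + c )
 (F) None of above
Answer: A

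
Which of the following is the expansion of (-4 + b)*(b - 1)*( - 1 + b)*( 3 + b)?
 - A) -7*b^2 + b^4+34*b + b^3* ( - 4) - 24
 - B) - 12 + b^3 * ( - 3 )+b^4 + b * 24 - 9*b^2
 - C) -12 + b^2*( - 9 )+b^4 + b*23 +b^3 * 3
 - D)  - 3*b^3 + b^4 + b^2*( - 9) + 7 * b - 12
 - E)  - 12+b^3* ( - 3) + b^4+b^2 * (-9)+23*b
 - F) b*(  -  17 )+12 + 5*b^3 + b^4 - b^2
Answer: E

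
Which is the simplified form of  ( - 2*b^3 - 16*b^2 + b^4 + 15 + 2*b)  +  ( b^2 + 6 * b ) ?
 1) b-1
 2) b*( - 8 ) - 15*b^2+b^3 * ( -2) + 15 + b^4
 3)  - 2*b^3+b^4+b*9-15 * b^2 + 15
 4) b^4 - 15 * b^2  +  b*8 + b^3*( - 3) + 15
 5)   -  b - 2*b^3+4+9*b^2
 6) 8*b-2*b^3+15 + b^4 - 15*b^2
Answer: 6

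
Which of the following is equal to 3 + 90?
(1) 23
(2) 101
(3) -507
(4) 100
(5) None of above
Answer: 5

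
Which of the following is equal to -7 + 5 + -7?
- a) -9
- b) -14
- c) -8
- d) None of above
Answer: a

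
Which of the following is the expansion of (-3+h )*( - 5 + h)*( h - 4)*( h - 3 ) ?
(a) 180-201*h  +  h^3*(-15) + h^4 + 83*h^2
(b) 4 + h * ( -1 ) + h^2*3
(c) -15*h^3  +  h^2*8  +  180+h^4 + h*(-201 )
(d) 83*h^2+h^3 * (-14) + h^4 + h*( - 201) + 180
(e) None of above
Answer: a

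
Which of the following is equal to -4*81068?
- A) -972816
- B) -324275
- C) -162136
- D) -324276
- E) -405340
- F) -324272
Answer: F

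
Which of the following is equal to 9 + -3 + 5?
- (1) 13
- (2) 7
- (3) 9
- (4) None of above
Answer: 4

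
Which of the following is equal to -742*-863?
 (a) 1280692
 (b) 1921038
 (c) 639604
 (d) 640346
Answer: d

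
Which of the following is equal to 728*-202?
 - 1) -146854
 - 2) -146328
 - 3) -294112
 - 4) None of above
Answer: 4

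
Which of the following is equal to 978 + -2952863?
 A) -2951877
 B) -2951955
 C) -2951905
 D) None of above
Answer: D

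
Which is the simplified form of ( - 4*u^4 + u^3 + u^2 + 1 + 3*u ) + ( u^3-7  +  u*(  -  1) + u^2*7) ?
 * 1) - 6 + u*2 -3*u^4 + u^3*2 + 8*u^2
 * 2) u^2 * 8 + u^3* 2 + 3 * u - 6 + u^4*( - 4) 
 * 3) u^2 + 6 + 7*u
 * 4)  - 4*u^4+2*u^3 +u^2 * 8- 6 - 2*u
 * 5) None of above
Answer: 5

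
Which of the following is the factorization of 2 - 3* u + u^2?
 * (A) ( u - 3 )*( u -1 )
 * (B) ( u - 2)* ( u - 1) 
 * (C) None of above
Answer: B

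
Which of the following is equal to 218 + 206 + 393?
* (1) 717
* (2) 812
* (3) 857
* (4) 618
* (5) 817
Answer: 5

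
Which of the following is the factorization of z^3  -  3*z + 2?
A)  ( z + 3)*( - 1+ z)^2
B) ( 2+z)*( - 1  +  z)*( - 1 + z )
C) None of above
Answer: B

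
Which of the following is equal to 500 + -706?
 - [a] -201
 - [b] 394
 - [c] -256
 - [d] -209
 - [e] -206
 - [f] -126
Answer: e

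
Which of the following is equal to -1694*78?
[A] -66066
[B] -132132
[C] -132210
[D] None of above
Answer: B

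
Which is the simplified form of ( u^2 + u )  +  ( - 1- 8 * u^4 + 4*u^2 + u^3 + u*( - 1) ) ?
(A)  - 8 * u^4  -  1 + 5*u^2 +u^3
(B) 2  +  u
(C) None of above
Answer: A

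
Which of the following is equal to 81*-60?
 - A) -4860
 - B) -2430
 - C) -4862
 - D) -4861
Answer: A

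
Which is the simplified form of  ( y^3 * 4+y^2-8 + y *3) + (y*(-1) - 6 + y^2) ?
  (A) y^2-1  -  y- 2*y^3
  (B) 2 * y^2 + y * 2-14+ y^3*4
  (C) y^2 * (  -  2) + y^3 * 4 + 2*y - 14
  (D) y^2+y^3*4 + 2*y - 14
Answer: B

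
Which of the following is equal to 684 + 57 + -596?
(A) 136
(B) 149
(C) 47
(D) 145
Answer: D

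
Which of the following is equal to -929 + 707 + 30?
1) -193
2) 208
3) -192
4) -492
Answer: 3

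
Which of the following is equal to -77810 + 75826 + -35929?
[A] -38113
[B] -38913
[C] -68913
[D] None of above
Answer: D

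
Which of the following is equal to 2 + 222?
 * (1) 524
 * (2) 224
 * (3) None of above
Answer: 2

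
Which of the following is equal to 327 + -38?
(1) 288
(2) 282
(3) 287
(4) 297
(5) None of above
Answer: 5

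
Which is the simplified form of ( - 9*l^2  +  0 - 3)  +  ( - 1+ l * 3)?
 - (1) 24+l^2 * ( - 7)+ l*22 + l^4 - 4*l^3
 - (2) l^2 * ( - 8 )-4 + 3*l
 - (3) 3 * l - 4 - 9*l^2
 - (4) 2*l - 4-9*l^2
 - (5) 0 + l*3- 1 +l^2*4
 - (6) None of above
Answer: 3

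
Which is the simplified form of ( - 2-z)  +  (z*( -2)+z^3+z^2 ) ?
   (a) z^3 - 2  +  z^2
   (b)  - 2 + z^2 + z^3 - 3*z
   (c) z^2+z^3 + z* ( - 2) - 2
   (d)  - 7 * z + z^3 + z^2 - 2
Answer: b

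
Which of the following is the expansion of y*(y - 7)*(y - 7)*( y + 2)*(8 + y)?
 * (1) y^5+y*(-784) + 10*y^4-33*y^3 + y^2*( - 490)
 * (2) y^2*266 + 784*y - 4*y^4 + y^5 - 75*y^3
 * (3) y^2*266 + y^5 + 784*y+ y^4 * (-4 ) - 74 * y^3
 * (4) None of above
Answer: 2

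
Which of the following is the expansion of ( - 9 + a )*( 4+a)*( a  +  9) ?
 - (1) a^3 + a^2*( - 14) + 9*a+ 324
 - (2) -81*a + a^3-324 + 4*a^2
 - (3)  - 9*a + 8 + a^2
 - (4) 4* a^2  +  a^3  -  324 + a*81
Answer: 2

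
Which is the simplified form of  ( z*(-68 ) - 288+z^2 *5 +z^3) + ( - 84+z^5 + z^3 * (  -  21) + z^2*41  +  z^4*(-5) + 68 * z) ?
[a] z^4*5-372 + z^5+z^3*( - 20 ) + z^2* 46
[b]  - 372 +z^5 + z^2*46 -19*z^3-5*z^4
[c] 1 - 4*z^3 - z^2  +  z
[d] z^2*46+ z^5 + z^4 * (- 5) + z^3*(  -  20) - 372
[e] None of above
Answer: d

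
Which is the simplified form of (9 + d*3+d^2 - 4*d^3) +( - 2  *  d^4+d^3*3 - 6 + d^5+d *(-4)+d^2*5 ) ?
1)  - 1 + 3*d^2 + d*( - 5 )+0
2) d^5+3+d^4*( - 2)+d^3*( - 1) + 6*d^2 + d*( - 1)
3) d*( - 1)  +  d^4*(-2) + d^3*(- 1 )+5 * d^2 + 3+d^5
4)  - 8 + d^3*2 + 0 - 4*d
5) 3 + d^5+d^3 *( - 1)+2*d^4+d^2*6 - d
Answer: 2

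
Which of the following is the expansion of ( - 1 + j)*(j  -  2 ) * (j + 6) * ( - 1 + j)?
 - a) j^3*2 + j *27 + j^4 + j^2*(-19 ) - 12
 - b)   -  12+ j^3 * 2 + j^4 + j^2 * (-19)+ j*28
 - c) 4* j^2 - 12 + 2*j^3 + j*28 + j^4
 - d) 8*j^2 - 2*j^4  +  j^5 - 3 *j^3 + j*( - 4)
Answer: b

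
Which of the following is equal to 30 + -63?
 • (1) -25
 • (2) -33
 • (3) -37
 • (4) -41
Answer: 2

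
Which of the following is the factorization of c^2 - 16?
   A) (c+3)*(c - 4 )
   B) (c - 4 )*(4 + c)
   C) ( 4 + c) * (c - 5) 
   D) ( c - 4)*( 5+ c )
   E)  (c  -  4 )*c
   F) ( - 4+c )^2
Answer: B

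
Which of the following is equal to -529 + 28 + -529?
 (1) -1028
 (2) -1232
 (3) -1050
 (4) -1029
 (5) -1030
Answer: 5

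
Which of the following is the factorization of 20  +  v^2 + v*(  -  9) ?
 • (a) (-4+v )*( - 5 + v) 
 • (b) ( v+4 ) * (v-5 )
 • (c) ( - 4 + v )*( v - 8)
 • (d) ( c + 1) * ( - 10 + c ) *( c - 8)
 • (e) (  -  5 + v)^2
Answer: a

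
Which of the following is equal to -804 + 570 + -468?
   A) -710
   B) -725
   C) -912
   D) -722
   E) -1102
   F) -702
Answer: F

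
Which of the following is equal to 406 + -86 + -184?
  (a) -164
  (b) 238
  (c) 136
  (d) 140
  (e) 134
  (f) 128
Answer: c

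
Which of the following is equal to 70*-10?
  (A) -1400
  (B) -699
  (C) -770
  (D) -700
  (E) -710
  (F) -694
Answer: D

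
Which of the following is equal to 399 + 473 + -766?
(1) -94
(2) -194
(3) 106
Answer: 3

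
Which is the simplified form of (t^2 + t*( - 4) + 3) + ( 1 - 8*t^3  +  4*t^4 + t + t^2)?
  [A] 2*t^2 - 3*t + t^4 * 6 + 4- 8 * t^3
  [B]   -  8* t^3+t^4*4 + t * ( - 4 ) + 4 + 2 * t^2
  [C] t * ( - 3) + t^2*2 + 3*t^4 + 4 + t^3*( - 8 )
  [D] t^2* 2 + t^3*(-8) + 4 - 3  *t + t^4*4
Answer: D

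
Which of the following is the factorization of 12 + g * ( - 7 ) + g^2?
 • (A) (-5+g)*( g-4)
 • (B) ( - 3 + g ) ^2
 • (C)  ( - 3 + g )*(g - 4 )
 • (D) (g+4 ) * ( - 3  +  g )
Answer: C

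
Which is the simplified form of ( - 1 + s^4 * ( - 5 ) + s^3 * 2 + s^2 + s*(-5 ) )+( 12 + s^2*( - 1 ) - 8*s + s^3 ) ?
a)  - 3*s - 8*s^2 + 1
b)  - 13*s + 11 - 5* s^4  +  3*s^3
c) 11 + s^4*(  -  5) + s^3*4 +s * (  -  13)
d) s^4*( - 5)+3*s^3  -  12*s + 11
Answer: b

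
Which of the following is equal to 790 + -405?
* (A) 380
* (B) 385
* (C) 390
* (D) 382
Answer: B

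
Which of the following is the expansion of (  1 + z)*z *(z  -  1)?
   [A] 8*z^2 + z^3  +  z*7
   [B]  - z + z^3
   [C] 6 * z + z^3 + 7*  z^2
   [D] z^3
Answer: B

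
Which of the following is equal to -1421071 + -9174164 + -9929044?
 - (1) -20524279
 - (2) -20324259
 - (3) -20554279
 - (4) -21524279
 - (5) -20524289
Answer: 1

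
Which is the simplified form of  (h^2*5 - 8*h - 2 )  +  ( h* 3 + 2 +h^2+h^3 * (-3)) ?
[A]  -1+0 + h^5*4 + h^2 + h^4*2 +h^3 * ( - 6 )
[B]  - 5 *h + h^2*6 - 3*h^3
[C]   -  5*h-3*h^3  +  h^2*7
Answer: B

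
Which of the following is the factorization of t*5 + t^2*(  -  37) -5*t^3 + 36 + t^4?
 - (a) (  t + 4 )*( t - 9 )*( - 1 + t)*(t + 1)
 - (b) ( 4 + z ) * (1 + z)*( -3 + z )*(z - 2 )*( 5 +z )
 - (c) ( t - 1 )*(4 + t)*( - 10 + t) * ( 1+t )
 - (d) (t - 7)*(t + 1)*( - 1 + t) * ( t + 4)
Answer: a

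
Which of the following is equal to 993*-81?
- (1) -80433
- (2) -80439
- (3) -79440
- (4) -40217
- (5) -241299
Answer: 1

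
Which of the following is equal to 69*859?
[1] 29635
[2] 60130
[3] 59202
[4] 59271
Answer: 4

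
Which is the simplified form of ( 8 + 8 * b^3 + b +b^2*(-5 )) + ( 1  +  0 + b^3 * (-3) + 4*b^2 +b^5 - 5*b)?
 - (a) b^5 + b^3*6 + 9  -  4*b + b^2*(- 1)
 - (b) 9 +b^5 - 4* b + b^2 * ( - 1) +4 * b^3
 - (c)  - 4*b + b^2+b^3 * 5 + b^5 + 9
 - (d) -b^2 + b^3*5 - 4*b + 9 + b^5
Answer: d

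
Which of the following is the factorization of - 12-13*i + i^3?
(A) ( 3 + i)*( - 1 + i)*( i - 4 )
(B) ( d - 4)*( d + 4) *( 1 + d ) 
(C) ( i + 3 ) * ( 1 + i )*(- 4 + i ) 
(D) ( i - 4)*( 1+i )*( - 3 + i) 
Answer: C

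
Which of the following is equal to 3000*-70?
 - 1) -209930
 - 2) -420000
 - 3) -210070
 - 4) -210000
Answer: 4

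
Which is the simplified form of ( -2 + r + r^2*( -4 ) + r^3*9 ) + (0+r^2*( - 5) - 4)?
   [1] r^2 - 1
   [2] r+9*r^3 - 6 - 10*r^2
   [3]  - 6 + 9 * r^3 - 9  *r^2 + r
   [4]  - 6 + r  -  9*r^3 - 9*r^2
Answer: 3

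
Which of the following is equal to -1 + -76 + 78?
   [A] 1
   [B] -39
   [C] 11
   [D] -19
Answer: A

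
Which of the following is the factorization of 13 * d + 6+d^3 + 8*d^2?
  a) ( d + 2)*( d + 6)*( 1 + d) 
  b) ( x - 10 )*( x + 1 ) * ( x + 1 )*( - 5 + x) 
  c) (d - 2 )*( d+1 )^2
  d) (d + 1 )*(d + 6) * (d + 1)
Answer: d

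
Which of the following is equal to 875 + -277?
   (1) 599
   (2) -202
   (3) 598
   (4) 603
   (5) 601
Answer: 3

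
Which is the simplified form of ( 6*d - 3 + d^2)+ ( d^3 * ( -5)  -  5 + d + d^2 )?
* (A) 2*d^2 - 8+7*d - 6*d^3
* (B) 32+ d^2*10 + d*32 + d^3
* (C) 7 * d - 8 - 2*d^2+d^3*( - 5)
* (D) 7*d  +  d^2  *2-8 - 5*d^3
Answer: D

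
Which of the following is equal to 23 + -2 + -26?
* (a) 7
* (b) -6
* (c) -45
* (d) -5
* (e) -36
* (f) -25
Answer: d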